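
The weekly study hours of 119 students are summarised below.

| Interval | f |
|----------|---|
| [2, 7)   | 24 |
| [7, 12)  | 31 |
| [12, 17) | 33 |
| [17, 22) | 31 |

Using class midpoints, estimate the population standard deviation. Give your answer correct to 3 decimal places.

5.397

Midpoints: 4.5, 9.5, 14.5, 19.5
n = 119, Σfm = 1485.5, mean = 12.4832
Σfm² = 22009.75
Σf(m − x̄)² = Σfm² − (Σfm)²/n = 22009.75 − 1485.5²/119 = 3465.9664
Population variance = 3465.9664 / 119 = 29.1258
Standard deviation = √29.1258 = 5.3968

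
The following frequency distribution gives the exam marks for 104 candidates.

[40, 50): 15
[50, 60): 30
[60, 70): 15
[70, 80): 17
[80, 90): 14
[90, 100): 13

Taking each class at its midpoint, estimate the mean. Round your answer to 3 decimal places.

67.308

Midpoints: 45, 55, 65, 75, 85, 95
Σfm = 15×45 + 30×55 + 15×65 + 17×75 + 14×85 + 13×95 = 7000
n = Σf = 104
Mean = 7000 / 104 = 67.3077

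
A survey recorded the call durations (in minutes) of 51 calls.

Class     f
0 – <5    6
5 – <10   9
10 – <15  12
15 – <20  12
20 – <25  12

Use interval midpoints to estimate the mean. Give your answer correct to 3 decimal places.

Midpoints: 2.5, 7.5, 12.5, 17.5, 22.5
Σfm = 6×2.5 + 9×7.5 + 12×12.5 + 12×17.5 + 12×22.5 = 712.5
n = Σf = 51
Mean = 712.5 / 51 = 13.9706

13.971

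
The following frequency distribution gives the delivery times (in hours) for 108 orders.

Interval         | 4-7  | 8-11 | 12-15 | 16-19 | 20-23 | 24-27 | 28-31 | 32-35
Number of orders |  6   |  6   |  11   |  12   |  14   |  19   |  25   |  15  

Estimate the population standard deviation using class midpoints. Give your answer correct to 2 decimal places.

Midpoints: 5.5, 9.5, 13.5, 17.5, 21.5, 25.5, 29.5, 33.5
n = 108, Σfm = 2474, mean = 22.9074
Σfm² = 63819
Σf(m − x̄)² = Σfm² − (Σfm)²/n = 63819 − 2474²/108 = 7146.0741
Population variance = 7146.0741 / 108 = 66.1674
Standard deviation = √66.1674 = 8.1343

8.13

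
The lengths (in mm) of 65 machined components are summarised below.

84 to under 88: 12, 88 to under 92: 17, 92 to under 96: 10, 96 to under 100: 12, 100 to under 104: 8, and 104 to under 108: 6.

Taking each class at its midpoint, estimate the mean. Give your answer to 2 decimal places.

94.31

Midpoints: 86, 90, 94, 98, 102, 106
Σfm = 12×86 + 17×90 + 10×94 + 12×98 + 8×102 + 6×106 = 6130
n = Σf = 65
Mean = 6130 / 65 = 94.3077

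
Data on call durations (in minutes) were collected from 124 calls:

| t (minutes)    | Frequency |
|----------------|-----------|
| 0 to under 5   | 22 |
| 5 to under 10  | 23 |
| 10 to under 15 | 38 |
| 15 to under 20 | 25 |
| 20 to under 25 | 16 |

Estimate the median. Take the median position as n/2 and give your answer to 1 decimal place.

12.2

Cumulative frequencies: 22, 45, 83, 108, 124
n = 124; position = n/2 = 62.
This falls in the class 10 to under 15: L = 10, F = 45, f = 38, h = 5.
Median ≈ 10 + ((62 − 45) / 38) × 5 = 12.2368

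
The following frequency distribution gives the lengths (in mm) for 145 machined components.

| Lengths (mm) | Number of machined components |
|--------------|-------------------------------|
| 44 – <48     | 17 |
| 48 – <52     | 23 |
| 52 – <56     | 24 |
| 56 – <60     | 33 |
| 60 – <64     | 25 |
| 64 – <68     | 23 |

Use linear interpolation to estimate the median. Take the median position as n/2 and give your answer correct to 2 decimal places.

57.03

Cumulative frequencies: 17, 40, 64, 97, 122, 145
n = 145; position = n/2 = 72.5.
This falls in the class 56 – <60: L = 56, F = 64, f = 33, h = 4.
Median ≈ 56 + ((72.5 − 64) / 33) × 4 = 57.0303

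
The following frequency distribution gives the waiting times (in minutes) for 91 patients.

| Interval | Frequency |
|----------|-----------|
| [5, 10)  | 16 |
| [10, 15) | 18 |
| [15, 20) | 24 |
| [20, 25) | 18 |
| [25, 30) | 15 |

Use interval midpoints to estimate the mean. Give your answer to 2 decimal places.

Midpoints: 7.5, 12.5, 17.5, 22.5, 27.5
Σfm = 16×7.5 + 18×12.5 + 24×17.5 + 18×22.5 + 15×27.5 = 1582.5
n = Σf = 91
Mean = 1582.5 / 91 = 17.3901

17.39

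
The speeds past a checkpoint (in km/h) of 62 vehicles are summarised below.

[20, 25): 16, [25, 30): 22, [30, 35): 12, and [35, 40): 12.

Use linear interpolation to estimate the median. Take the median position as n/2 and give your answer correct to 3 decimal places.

Cumulative frequencies: 16, 38, 50, 62
n = 62; position = n/2 = 31.
This falls in the class [25, 30): L = 25, F = 16, f = 22, h = 5.
Median ≈ 25 + ((31 − 16) / 22) × 5 = 28.4091

28.409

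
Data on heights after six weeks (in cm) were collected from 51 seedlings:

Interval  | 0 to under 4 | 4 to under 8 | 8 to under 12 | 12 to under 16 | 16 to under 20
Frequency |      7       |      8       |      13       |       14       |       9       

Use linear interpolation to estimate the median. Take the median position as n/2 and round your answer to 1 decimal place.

Cumulative frequencies: 7, 15, 28, 42, 51
n = 51; position = n/2 = 25.5.
This falls in the class 8 to under 12: L = 8, F = 15, f = 13, h = 4.
Median ≈ 8 + ((25.5 − 15) / 13) × 4 = 11.2308

11.2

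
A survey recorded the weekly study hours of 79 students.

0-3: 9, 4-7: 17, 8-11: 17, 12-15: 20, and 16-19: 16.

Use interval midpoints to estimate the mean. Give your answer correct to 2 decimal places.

10.36

Midpoints: 1.5, 5.5, 9.5, 13.5, 17.5
Σfm = 9×1.5 + 17×5.5 + 17×9.5 + 20×13.5 + 16×17.5 = 818.5
n = Σf = 79
Mean = 818.5 / 79 = 10.3608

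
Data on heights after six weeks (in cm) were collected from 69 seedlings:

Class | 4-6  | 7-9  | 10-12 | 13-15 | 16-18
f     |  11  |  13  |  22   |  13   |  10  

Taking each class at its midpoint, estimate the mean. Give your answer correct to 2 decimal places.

Midpoints: 5, 8, 11, 14, 17
Σfm = 11×5 + 13×8 + 22×11 + 13×14 + 10×17 = 753
n = Σf = 69
Mean = 753 / 69 = 10.9130

10.91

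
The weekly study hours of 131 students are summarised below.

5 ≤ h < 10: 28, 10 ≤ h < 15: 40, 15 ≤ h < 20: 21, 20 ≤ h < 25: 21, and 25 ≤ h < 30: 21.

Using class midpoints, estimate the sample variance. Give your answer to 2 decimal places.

47.82

Midpoints: 7.5, 12.5, 17.5, 22.5, 27.5
n = 131, Σfm = 2127.5, mean = 16.2405
Σfm² = 40768.75
Σf(m − x̄)² = Σfm² − (Σfm)²/n = 40768.75 − 2127.5²/131 = 6217.1756
Sample variance = 6217.1756 / 130 = 47.8244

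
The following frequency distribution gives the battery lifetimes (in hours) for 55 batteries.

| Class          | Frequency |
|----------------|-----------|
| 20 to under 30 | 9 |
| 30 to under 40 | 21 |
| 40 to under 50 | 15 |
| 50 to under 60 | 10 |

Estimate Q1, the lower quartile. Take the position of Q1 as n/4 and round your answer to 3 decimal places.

32.262

Cumulative frequencies: 9, 30, 45, 55
n = 55; position = n/4 = 13.75.
This falls in the class 30 to under 40: L = 30, F = 9, f = 21, h = 10.
Lower quartile ≈ 30 + ((13.75 − 9) / 21) × 10 = 32.2619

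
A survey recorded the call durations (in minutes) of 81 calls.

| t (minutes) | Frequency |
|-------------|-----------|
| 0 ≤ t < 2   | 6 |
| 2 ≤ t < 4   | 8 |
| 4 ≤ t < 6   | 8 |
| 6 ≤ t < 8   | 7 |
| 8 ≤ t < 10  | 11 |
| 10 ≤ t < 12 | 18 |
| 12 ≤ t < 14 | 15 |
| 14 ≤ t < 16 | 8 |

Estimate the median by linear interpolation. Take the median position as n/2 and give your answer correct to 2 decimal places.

10.06

Cumulative frequencies: 6, 14, 22, 29, 40, 58, 73, 81
n = 81; position = n/2 = 40.5.
This falls in the class 10 ≤ t < 12: L = 10, F = 40, f = 18, h = 2.
Median ≈ 10 + ((40.5 − 40) / 18) × 2 = 10.0556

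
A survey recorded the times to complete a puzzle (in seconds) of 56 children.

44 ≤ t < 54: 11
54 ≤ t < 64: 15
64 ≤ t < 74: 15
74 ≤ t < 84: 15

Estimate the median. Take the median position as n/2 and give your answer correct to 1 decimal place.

Cumulative frequencies: 11, 26, 41, 56
n = 56; position = n/2 = 28.
This falls in the class 64 ≤ t < 74: L = 64, F = 26, f = 15, h = 10.
Median ≈ 64 + ((28 − 26) / 15) × 10 = 65.3333

65.3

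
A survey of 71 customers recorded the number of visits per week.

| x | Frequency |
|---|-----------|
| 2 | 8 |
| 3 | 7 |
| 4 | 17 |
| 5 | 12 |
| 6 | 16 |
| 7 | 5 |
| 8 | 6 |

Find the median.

5

Cumulative frequencies: 8, 15, 32, 44, 60, 65, 71
n = 71, so the median is the value in position (n+1)/2 = 36.
Position 36 falls at value 5.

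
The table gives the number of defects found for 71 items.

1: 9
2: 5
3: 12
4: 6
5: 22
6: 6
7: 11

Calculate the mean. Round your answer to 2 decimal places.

Values: 1, 2, 3, 4, 5, 6, 7
Σfx = 9×1 + 5×2 + 12×3 + 6×4 + 22×5 + 6×6 + 11×7 = 302
n = Σf = 71
Mean = 302 / 71 = 4.2535

4.25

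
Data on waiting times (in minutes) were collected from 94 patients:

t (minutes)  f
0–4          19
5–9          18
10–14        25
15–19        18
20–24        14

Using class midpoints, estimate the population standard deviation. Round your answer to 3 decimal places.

Midpoints: 2, 7, 12, 17, 22
n = 94, Σfm = 1078, mean = 11.4681
Σfm² = 16536
Σf(m − x̄)² = Σfm² − (Σfm)²/n = 16536 − 1078²/94 = 4173.4043
Population variance = 4173.4043 / 94 = 44.3979
Standard deviation = √44.3979 = 6.6632

6.663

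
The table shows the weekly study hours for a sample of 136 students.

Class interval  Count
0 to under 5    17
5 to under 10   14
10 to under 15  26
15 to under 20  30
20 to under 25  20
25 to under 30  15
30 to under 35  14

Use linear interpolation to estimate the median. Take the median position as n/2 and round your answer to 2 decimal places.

Cumulative frequencies: 17, 31, 57, 87, 107, 122, 136
n = 136; position = n/2 = 68.
This falls in the class 15 to under 20: L = 15, F = 57, f = 30, h = 5.
Median ≈ 15 + ((68 − 57) / 30) × 5 = 16.8333

16.83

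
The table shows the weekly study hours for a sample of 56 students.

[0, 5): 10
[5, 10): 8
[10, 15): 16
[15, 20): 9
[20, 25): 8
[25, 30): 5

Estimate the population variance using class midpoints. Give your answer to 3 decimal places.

Midpoints: 2.5, 7.5, 12.5, 17.5, 22.5, 27.5
n = 56, Σfm = 760, mean = 13.5714
Σfm² = 13600
Σf(m − x̄)² = Σfm² − (Σfm)²/n = 13600 − 760²/56 = 3285.7143
Population variance = 3285.7143 / 56 = 58.6735

58.673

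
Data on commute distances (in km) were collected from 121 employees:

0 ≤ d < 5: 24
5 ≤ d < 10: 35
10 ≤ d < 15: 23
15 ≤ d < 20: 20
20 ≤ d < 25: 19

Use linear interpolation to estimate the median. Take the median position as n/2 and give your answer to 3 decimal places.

10.326

Cumulative frequencies: 24, 59, 82, 102, 121
n = 121; position = n/2 = 60.5.
This falls in the class 10 ≤ d < 15: L = 10, F = 59, f = 23, h = 5.
Median ≈ 10 + ((60.5 − 59) / 23) × 5 = 10.3261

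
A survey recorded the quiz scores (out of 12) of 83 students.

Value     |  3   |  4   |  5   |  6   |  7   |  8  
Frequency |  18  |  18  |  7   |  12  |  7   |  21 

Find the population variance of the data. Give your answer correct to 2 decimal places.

Values: 3, 4, 5, 6, 7, 8
n = 83, Σfx = 450, mean = 5.4217
Σfx² = 2744
Σf(x − x̄)² = Σfx² − (Σfx)²/n = 2744 − 450²/83 = 304.2410
Population variance = 304.2410 / 83 = 3.6656

3.67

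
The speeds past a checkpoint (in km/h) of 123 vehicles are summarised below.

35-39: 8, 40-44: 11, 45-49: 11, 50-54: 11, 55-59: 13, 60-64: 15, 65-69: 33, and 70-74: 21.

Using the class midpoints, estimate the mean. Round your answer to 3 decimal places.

58.870

Midpoints: 37, 42, 47, 52, 57, 62, 67, 72
Σfm = 8×37 + 11×42 + 11×47 + 11×52 + 13×57 + 15×62 + 33×67 + 21×72 = 7241
n = Σf = 123
Mean = 7241 / 123 = 58.8699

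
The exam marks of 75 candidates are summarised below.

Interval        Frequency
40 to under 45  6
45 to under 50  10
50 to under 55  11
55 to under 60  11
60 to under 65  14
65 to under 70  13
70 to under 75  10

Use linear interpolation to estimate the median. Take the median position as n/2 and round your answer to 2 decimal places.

59.77

Cumulative frequencies: 6, 16, 27, 38, 52, 65, 75
n = 75; position = n/2 = 37.5.
This falls in the class 55 to under 60: L = 55, F = 27, f = 11, h = 5.
Median ≈ 55 + ((37.5 − 27) / 11) × 5 = 59.7727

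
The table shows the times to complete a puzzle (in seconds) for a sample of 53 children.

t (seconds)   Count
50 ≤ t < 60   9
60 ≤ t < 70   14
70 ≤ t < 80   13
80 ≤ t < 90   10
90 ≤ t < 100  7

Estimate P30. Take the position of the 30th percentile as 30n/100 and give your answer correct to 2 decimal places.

Cumulative frequencies: 9, 23, 36, 46, 53
n = 53; position = 30n/100 = 15.9.
This falls in the class 60 ≤ t < 70: L = 60, F = 9, f = 14, h = 10.
30th percentile ≈ 60 + ((15.9 − 9) / 14) × 10 = 64.9286

64.93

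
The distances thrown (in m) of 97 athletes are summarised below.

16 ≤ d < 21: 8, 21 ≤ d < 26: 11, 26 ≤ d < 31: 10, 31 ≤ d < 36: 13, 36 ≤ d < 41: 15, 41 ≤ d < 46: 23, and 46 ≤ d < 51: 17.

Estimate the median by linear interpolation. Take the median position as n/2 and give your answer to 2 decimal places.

Cumulative frequencies: 8, 19, 29, 42, 57, 80, 97
n = 97; position = n/2 = 48.5.
This falls in the class 36 ≤ d < 41: L = 36, F = 42, f = 15, h = 5.
Median ≈ 36 + ((48.5 − 42) / 15) × 5 = 38.1667

38.17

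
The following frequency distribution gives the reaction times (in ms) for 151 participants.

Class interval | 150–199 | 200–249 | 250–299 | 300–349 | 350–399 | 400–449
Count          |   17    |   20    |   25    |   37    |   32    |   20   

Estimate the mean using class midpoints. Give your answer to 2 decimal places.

Midpoints: 174.5, 224.5, 274.5, 324.5, 374.5, 424.5
Σfm = 17×174.5 + 20×224.5 + 25×274.5 + 37×324.5 + 32×374.5 + 20×424.5 = 46799.5
n = Σf = 151
Mean = 46799.5 / 151 = 309.9305

309.93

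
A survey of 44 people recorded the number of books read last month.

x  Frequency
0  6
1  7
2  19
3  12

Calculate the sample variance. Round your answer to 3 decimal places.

0.974

Values: 0, 1, 2, 3
n = 44, Σfx = 81, mean = 1.8409
Σfx² = 191
Σf(x − x̄)² = Σfx² − (Σfx)²/n = 191 − 81²/44 = 41.8864
Sample variance = 41.8864 / 43 = 0.9741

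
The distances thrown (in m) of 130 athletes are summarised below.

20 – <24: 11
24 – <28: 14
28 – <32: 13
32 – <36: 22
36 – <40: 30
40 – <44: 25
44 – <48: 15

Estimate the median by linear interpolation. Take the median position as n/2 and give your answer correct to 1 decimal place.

36.7

Cumulative frequencies: 11, 25, 38, 60, 90, 115, 130
n = 130; position = n/2 = 65.
This falls in the class 36 – <40: L = 36, F = 60, f = 30, h = 4.
Median ≈ 36 + ((65 − 60) / 30) × 4 = 36.6667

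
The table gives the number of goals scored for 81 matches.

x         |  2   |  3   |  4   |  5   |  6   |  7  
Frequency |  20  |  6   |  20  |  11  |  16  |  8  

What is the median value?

Cumulative frequencies: 20, 26, 46, 57, 73, 81
n = 81, so the median is the value in position (n+1)/2 = 41.
Position 41 falls at value 4.

4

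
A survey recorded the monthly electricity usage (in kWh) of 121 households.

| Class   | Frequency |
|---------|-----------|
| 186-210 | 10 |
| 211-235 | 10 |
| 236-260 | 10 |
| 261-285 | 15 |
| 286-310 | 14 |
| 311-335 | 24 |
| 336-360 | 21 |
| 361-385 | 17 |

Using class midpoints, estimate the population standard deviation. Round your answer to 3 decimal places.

54.013

Midpoints: 198, 223, 248, 273, 298, 323, 348, 373
n = 121, Σfm = 36358, mean = 300.4793
Σfm² = 11277834
Σf(m − x̄)² = Σfm² − (Σfm)²/n = 11277834 − 36358²/121 = 353006.1983
Population variance = 353006.1983 / 121 = 2917.4066
Standard deviation = √2917.4066 = 54.0130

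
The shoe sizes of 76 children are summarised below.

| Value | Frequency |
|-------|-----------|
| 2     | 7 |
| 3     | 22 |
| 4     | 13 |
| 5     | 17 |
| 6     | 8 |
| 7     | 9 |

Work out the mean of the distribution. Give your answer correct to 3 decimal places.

Values: 2, 3, 4, 5, 6, 7
Σfx = 7×2 + 22×3 + 13×4 + 17×5 + 8×6 + 9×7 = 328
n = Σf = 76
Mean = 328 / 76 = 4.3158

4.316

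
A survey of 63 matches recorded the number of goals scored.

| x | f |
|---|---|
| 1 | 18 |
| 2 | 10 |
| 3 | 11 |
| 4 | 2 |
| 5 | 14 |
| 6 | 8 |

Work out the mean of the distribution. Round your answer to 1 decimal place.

3.1

Values: 1, 2, 3, 4, 5, 6
Σfx = 18×1 + 10×2 + 11×3 + 2×4 + 14×5 + 8×6 = 197
n = Σf = 63
Mean = 197 / 63 = 3.1270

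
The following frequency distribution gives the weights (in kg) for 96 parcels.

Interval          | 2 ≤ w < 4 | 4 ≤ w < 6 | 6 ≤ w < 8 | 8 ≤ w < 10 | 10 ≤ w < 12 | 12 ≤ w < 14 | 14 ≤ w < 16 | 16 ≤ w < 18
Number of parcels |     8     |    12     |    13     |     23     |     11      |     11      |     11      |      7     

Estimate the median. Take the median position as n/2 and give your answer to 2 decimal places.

9.30

Cumulative frequencies: 8, 20, 33, 56, 67, 78, 89, 96
n = 96; position = n/2 = 48.
This falls in the class 8 ≤ w < 10: L = 8, F = 33, f = 23, h = 2.
Median ≈ 8 + ((48 − 33) / 23) × 2 = 9.3043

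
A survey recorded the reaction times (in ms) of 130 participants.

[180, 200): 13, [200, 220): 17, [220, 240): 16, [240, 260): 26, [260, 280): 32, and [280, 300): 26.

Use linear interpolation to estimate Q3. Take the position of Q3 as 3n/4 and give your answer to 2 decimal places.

Cumulative frequencies: 13, 30, 46, 72, 104, 130
n = 130; position = 3n/4 = 97.5.
This falls in the class [260, 280): L = 260, F = 72, f = 32, h = 20.
Upper quartile ≈ 260 + ((97.5 − 72) / 32) × 20 = 275.9375

275.94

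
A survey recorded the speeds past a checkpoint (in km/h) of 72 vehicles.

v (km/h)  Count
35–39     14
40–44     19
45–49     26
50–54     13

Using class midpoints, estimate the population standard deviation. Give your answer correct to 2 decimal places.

5.00

Midpoints: 37, 42, 47, 52
n = 72, Σfm = 3214, mean = 44.6389
Σfm² = 145268
Σf(m − x̄)² = Σfm² − (Σfm)²/n = 145268 − 3214²/72 = 1798.6111
Population variance = 1798.6111 / 72 = 24.9807
Standard deviation = √24.9807 = 4.9981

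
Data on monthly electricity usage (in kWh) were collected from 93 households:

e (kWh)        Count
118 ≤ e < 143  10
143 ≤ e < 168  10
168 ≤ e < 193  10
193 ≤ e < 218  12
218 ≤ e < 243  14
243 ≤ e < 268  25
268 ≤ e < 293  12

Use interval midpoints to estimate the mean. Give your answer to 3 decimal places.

216.253

Midpoints: 130.5, 155.5, 180.5, 205.5, 230.5, 255.5, 280.5
Σfm = 10×130.5 + 10×155.5 + 10×180.5 + 12×205.5 + 14×230.5 + 25×255.5 + 12×280.5 = 20111.5
n = Σf = 93
Mean = 20111.5 / 93 = 216.2527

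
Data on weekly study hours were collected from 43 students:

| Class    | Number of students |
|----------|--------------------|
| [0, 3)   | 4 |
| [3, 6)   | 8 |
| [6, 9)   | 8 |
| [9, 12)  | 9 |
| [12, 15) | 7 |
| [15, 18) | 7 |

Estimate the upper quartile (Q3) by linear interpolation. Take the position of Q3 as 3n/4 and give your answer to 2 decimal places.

Cumulative frequencies: 4, 12, 20, 29, 36, 43
n = 43; position = 3n/4 = 32.25.
This falls in the class [12, 15): L = 12, F = 29, f = 7, h = 3.
Upper quartile ≈ 12 + ((32.25 − 29) / 7) × 3 = 13.3929

13.39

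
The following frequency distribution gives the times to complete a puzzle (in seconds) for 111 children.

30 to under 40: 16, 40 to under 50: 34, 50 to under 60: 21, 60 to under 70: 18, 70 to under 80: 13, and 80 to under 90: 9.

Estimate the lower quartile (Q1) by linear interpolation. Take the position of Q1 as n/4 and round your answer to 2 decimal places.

Cumulative frequencies: 16, 50, 71, 89, 102, 111
n = 111; position = n/4 = 27.75.
This falls in the class 40 to under 50: L = 40, F = 16, f = 34, h = 10.
Lower quartile ≈ 40 + ((27.75 − 16) / 34) × 10 = 43.4559

43.46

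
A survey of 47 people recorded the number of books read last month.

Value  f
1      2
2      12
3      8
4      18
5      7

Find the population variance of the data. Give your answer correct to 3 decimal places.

Values: 1, 2, 3, 4, 5
n = 47, Σfx = 157, mean = 3.3404
Σfx² = 585
Σf(x − x̄)² = Σfx² − (Σfx)²/n = 585 − 157²/47 = 60.5532
Population variance = 60.5532 / 47 = 1.2884

1.288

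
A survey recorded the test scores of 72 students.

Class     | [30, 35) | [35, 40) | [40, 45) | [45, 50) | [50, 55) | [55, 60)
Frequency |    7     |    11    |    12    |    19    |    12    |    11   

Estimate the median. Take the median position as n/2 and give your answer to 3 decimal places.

Cumulative frequencies: 7, 18, 30, 49, 61, 72
n = 72; position = n/2 = 36.
This falls in the class [45, 50): L = 45, F = 30, f = 19, h = 5.
Median ≈ 45 + ((36 − 30) / 19) × 5 = 46.5789

46.579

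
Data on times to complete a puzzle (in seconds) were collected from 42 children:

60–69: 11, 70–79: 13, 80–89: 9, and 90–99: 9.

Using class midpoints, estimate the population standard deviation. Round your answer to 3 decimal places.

10.900

Midpoints: 64.5, 74.5, 84.5, 94.5
n = 42, Σfm = 3289, mean = 78.3095
Σfm² = 262550.5
Σf(m − x̄)² = Σfm² − (Σfm)²/n = 262550.5 − 3289²/42 = 4990.4762
Population variance = 4990.4762 / 42 = 118.8209
Standard deviation = √118.8209 = 10.9005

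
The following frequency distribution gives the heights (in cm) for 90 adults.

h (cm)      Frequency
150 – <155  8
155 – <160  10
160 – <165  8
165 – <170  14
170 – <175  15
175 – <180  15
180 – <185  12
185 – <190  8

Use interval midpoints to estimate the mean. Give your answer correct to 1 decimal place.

Midpoints: 152.5, 157.5, 162.5, 167.5, 172.5, 177.5, 182.5, 187.5
Σfm = 8×152.5 + 10×157.5 + 8×162.5 + 14×167.5 + 15×172.5 + 15×177.5 + 12×182.5 + 8×187.5 = 15380
n = Σf = 90
Mean = 15380 / 90 = 170.8889

170.9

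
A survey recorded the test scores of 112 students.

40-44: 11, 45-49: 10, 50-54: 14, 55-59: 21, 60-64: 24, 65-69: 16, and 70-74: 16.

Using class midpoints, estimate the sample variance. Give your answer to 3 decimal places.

83.959

Midpoints: 42, 47, 52, 57, 62, 67, 72
n = 112, Σfm = 6569, mean = 58.6518
Σfm² = 394603
Σf(m − x̄)² = Σfm² − (Σfm)²/n = 394603 − 6569²/112 = 9319.4196
Sample variance = 9319.4196 / 111 = 83.9587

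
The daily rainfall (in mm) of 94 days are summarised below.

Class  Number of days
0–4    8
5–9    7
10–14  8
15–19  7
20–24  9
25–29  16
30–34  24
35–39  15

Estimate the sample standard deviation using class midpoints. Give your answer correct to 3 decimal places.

11.185

Midpoints: 2, 7, 12, 17, 22, 27, 32, 37
n = 94, Σfm = 2233, mean = 23.7553
Σfm² = 64681
Σf(m − x̄)² = Σfm² − (Σfm)²/n = 64681 − 2233²/94 = 11635.3723
Sample variance = 11635.3723 / 93 = 125.1115
Standard deviation = √125.1115 = 11.1853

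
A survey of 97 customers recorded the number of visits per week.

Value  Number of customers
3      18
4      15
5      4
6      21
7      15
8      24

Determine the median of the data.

6

Cumulative frequencies: 18, 33, 37, 58, 73, 97
n = 97, so the median is the value in position (n+1)/2 = 49.
Position 49 falls at value 6.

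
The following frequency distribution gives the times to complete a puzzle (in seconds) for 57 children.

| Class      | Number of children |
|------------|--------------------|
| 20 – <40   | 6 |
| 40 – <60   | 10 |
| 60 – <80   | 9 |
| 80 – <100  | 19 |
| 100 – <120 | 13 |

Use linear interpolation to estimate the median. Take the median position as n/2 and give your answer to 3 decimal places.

83.684

Cumulative frequencies: 6, 16, 25, 44, 57
n = 57; position = n/2 = 28.5.
This falls in the class 80 – <100: L = 80, F = 25, f = 19, h = 20.
Median ≈ 80 + ((28.5 − 25) / 19) × 20 = 83.6842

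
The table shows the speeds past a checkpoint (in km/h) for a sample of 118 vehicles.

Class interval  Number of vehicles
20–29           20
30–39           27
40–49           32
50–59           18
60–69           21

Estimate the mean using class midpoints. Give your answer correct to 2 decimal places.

Midpoints: 24.5, 34.5, 44.5, 54.5, 64.5
Σfm = 20×24.5 + 27×34.5 + 32×44.5 + 18×54.5 + 21×64.5 = 5181
n = Σf = 118
Mean = 5181 / 118 = 43.9068

43.91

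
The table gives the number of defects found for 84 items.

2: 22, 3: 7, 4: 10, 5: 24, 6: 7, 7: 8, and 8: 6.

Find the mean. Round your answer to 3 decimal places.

Values: 2, 3, 4, 5, 6, 7, 8
Σfx = 22×2 + 7×3 + 10×4 + 24×5 + 7×6 + 8×7 + 6×8 = 371
n = Σf = 84
Mean = 371 / 84 = 4.4167

4.417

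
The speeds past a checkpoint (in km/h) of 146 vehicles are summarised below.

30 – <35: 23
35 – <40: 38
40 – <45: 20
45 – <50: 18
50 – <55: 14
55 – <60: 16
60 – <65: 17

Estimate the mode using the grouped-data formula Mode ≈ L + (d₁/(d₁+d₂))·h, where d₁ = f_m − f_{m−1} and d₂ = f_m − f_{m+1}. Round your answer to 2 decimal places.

37.27

Modal class: 35 – <40 (highest frequency 38).
d₁ = 38 − 23 = 15, d₂ = 38 − 20 = 18
Mode ≈ 35 + (15/(15+18)) × 5 = 35 + 2.2727 = 37.2727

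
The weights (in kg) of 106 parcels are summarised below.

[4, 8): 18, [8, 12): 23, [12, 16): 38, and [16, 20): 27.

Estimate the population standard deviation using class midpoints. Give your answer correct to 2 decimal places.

Midpoints: 6, 10, 14, 18
n = 106, Σfm = 1356, mean = 12.7925
Σfm² = 19144
Σf(m − x̄)² = Σfm² − (Σfm)²/n = 19144 − 1356²/106 = 1797.4340
Population variance = 1797.4340 / 106 = 16.9569
Standard deviation = √16.9569 = 4.1179

4.12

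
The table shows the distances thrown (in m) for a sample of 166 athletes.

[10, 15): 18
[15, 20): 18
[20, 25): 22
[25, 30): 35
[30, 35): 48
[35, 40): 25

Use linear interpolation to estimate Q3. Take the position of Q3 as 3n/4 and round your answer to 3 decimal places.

Cumulative frequencies: 18, 36, 58, 93, 141, 166
n = 166; position = 3n/4 = 124.5.
This falls in the class [30, 35): L = 30, F = 93, f = 48, h = 5.
Upper quartile ≈ 30 + ((124.5 − 93) / 48) × 5 = 33.2812

33.281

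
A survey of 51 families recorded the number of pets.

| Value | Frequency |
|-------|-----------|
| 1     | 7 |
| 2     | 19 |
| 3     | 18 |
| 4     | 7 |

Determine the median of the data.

Cumulative frequencies: 7, 26, 44, 51
n = 51, so the median is the value in position (n+1)/2 = 26.
Position 26 falls at value 2.

2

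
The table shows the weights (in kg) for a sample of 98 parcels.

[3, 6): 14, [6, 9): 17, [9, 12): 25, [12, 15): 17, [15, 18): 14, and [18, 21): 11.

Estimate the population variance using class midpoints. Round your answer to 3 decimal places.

21.479

Midpoints: 4.5, 7.5, 10.5, 13.5, 16.5, 19.5
n = 98, Σfm = 1128, mean = 11.5102
Σfm² = 15088.5
Σf(m − x̄)² = Σfm² − (Σfm)²/n = 15088.5 − 1128²/98 = 2104.9898
Population variance = 2104.9898 / 98 = 21.4795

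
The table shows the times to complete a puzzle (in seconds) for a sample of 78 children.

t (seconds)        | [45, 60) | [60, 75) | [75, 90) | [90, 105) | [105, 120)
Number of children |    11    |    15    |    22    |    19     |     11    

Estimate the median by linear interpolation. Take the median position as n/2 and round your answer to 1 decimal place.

Cumulative frequencies: 11, 26, 48, 67, 78
n = 78; position = n/2 = 39.
This falls in the class [75, 90): L = 75, F = 26, f = 22, h = 15.
Median ≈ 75 + ((39 − 26) / 22) × 15 = 83.8636

83.9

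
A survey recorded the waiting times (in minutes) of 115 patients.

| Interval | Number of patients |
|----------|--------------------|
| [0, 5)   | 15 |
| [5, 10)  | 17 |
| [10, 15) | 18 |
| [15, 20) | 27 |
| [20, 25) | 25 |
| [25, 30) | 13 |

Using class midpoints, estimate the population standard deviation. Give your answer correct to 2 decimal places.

Midpoints: 2.5, 7.5, 12.5, 17.5, 22.5, 27.5
n = 115, Σfm = 1782.5, mean = 15.5000
Σfm² = 34618.75
Σf(m − x̄)² = Σfm² − (Σfm)²/n = 34618.75 − 1782.5²/115 = 6990.0000
Population variance = 6990.0000 / 115 = 60.7826
Standard deviation = √60.7826 = 7.7963

7.80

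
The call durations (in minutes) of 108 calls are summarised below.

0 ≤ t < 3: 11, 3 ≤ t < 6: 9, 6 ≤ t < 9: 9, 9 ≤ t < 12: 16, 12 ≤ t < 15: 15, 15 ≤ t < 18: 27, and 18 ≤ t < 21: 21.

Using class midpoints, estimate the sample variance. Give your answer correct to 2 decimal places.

34.32

Midpoints: 1.5, 4.5, 7.5, 10.5, 13.5, 16.5, 19.5
n = 108, Σfm = 1350, mean = 12.5000
Σfm² = 20547
Σf(m − x̄)² = Σfm² − (Σfm)²/n = 20547 − 1350²/108 = 3672.0000
Sample variance = 3672.0000 / 107 = 34.3178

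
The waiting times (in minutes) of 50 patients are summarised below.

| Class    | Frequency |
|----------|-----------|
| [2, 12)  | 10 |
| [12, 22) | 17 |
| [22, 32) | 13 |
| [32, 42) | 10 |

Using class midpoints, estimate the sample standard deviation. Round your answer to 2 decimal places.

10.34

Midpoints: 7, 17, 27, 37
n = 50, Σfm = 1080, mean = 21.6000
Σfm² = 28570
Σf(m − x̄)² = Σfm² − (Σfm)²/n = 28570 − 1080²/50 = 5242.0000
Sample variance = 5242.0000 / 49 = 106.9796
Standard deviation = √106.9796 = 10.3431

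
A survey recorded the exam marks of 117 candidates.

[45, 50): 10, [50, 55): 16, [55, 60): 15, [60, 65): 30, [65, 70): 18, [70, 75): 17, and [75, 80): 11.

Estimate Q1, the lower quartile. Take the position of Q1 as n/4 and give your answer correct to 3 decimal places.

Cumulative frequencies: 10, 26, 41, 71, 89, 106, 117
n = 117; position = n/4 = 29.25.
This falls in the class [55, 60): L = 55, F = 26, f = 15, h = 5.
Lower quartile ≈ 55 + ((29.25 − 26) / 15) × 5 = 56.0833

56.083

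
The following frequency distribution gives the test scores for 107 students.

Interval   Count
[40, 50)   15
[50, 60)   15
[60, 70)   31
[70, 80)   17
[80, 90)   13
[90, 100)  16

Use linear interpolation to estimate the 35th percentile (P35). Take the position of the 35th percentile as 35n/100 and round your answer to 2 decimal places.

62.40

Cumulative frequencies: 15, 30, 61, 78, 91, 107
n = 107; position = 35n/100 = 37.45.
This falls in the class [60, 70): L = 60, F = 30, f = 31, h = 10.
35th percentile ≈ 60 + ((37.45 − 30) / 31) × 10 = 62.4032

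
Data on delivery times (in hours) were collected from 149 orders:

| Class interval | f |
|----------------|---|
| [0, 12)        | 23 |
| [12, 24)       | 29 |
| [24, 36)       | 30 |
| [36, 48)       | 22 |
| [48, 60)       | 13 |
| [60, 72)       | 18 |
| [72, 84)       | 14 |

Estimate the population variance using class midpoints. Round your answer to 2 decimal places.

Midpoints: 6, 18, 30, 42, 54, 66, 78
n = 149, Σfm = 5466, mean = 36.6846
Σfm² = 277524
Σf(m − x̄)² = Σfm² − (Σfm)²/n = 277524 − 5466²/149 = 77006.1745
Population variance = 77006.1745 / 149 = 516.8200

516.82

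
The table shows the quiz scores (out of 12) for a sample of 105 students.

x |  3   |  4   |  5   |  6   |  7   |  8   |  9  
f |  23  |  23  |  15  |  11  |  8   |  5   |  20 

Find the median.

5

Cumulative frequencies: 23, 46, 61, 72, 80, 85, 105
n = 105, so the median is the value in position (n+1)/2 = 53.
Position 53 falls at value 5.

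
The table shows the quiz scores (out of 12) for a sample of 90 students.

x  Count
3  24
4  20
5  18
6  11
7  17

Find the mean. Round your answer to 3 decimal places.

4.744

Values: 3, 4, 5, 6, 7
Σfx = 24×3 + 20×4 + 18×5 + 11×6 + 17×7 = 427
n = Σf = 90
Mean = 427 / 90 = 4.7444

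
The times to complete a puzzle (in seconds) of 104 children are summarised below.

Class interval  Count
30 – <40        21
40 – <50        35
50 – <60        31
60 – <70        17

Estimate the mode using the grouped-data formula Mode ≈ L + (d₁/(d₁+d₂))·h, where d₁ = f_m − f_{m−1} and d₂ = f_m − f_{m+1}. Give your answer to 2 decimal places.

47.78

Modal class: 40 – <50 (highest frequency 35).
d₁ = 35 − 21 = 14, d₂ = 35 − 31 = 4
Mode ≈ 40 + (14/(14+4)) × 10 = 40 + 7.7778 = 47.7778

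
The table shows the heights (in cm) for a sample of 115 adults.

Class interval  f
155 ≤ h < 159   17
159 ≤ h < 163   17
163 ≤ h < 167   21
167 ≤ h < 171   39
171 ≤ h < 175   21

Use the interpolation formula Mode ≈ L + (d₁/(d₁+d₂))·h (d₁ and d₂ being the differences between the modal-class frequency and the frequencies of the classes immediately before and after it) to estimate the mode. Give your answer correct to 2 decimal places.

169.00

Modal class: 167 ≤ h < 171 (highest frequency 39).
d₁ = 39 − 21 = 18, d₂ = 39 − 21 = 18
Mode ≈ 167 + (18/(18+18)) × 4 = 167 + 2.0000 = 169.0000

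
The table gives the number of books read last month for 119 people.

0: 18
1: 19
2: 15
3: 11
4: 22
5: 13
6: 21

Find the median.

3

Cumulative frequencies: 18, 37, 52, 63, 85, 98, 119
n = 119, so the median is the value in position (n+1)/2 = 60.
Position 60 falls at value 3.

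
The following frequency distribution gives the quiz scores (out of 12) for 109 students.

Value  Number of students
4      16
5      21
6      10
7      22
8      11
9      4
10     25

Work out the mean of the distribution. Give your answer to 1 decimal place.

6.9

Values: 4, 5, 6, 7, 8, 9, 10
Σfx = 16×4 + 21×5 + 10×6 + 22×7 + 11×8 + 4×9 + 25×10 = 757
n = Σf = 109
Mean = 757 / 109 = 6.9450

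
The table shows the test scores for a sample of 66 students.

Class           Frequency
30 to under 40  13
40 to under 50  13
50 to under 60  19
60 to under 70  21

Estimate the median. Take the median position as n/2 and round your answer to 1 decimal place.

53.7

Cumulative frequencies: 13, 26, 45, 66
n = 66; position = n/2 = 33.
This falls in the class 50 to under 60: L = 50, F = 26, f = 19, h = 10.
Median ≈ 50 + ((33 − 26) / 19) × 10 = 53.6842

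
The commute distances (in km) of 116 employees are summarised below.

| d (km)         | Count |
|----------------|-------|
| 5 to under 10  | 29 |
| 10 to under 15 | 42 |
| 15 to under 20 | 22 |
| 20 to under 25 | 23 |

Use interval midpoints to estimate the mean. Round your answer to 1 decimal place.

Midpoints: 7.5, 12.5, 17.5, 22.5
Σfm = 29×7.5 + 42×12.5 + 22×17.5 + 23×22.5 = 1645
n = Σf = 116
Mean = 1645 / 116 = 14.1810

14.2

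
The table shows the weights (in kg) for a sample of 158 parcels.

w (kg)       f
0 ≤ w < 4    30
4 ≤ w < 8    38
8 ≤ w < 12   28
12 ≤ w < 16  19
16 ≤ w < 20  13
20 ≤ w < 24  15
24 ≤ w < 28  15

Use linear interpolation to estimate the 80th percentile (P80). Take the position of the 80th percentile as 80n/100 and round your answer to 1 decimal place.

19.5

Cumulative frequencies: 30, 68, 96, 115, 128, 143, 158
n = 158; position = 80n/100 = 126.4.
This falls in the class 16 ≤ w < 20: L = 16, F = 115, f = 13, h = 4.
80th percentile ≈ 16 + ((126.4 − 115) / 13) × 4 = 19.5077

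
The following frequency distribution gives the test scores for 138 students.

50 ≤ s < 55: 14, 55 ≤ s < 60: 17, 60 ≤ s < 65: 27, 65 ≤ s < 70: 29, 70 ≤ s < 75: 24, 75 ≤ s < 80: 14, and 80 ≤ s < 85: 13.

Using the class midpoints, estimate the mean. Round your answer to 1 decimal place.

Midpoints: 52.5, 57.5, 62.5, 67.5, 72.5, 77.5, 82.5
Σfm = 14×52.5 + 17×57.5 + 27×62.5 + 29×67.5 + 24×72.5 + 14×77.5 + 13×82.5 = 9255
n = Σf = 138
Mean = 9255 / 138 = 67.0652

67.1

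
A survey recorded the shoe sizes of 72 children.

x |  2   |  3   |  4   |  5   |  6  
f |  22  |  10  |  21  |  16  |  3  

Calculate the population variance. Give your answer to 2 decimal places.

1.55

Values: 2, 3, 4, 5, 6
n = 72, Σfx = 256, mean = 3.5556
Σfx² = 1022
Σf(x − x̄)² = Σfx² − (Σfx)²/n = 1022 − 256²/72 = 111.7778
Population variance = 111.7778 / 72 = 1.5525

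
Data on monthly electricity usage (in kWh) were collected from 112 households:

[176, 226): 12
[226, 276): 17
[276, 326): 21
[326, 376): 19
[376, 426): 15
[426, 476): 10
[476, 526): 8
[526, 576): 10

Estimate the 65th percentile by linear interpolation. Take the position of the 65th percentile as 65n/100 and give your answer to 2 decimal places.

Cumulative frequencies: 12, 29, 50, 69, 84, 94, 102, 112
n = 112; position = 65n/100 = 72.8.
This falls in the class [376, 426): L = 376, F = 69, f = 15, h = 50.
65th percentile ≈ 376 + ((72.8 − 69) / 15) × 50 = 388.6667

388.67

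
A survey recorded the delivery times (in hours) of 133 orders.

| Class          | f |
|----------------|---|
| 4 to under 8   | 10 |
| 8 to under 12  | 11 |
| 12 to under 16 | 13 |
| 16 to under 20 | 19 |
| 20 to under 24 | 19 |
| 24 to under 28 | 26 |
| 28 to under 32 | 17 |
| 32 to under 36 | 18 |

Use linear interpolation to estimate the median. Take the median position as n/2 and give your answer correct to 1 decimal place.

22.8

Cumulative frequencies: 10, 21, 34, 53, 72, 98, 115, 133
n = 133; position = n/2 = 66.5.
This falls in the class 20 to under 24: L = 20, F = 53, f = 19, h = 4.
Median ≈ 20 + ((66.5 − 53) / 19) × 4 = 22.8421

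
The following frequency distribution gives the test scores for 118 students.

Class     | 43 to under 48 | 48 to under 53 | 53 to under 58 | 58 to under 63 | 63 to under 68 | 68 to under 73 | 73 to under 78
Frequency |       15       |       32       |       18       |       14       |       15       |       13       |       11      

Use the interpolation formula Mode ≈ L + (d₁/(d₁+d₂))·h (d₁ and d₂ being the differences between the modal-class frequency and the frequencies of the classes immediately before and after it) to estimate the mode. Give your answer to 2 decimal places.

50.74

Modal class: 48 to under 53 (highest frequency 32).
d₁ = 32 − 15 = 17, d₂ = 32 − 18 = 14
Mode ≈ 48 + (17/(17+14)) × 5 = 48 + 2.7419 = 50.7419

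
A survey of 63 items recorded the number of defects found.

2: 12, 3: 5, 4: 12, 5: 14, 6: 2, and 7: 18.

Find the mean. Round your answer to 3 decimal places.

4.683

Values: 2, 3, 4, 5, 6, 7
Σfx = 12×2 + 5×3 + 12×4 + 14×5 + 2×6 + 18×7 = 295
n = Σf = 63
Mean = 295 / 63 = 4.6825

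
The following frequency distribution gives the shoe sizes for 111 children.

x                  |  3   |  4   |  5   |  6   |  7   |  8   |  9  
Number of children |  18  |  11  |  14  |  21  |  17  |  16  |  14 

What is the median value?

6

Cumulative frequencies: 18, 29, 43, 64, 81, 97, 111
n = 111, so the median is the value in position (n+1)/2 = 56.
Position 56 falls at value 6.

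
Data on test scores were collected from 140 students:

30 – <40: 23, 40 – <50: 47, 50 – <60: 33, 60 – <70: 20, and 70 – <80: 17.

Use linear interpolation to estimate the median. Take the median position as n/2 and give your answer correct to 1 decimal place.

50.0

Cumulative frequencies: 23, 70, 103, 123, 140
n = 140; position = n/2 = 70.
This falls in the class 40 – <50: L = 40, F = 23, f = 47, h = 10.
Median ≈ 40 + ((70 − 23) / 47) × 10 = 50.0000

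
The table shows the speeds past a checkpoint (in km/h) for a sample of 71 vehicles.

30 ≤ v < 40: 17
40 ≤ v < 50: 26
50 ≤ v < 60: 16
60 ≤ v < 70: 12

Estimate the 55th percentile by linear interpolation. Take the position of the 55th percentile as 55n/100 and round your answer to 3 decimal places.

Cumulative frequencies: 17, 43, 59, 71
n = 71; position = 55n/100 = 39.05.
This falls in the class 40 ≤ v < 50: L = 40, F = 17, f = 26, h = 10.
55th percentile ≈ 40 + ((39.05 − 17) / 26) × 10 = 48.4808

48.481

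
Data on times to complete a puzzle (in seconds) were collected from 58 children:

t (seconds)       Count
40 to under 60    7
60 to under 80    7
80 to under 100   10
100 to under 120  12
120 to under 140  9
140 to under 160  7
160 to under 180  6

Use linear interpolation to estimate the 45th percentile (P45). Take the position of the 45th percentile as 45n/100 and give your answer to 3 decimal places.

Cumulative frequencies: 7, 14, 24, 36, 45, 52, 58
n = 58; position = 45n/100 = 26.1.
This falls in the class 100 to under 120: L = 100, F = 24, f = 12, h = 20.
45th percentile ≈ 100 + ((26.1 − 24) / 12) × 20 = 103.5000

103.500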